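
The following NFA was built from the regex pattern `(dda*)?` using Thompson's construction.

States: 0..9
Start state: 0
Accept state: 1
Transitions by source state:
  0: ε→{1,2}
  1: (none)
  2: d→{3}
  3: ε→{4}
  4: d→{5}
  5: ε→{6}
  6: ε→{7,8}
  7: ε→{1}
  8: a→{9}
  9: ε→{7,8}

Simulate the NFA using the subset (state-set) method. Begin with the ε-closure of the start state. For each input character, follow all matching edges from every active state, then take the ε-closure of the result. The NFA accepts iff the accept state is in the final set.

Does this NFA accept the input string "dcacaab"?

Answer: REJECT

Steps:
initial (ε-close {0}): {0,1,2}
'd' @ 1: {3,4}
'c' @ 2: {}  — state set empty
rest 'acaab' ignored (set empty)
after full input: {}  (accept=1 not in)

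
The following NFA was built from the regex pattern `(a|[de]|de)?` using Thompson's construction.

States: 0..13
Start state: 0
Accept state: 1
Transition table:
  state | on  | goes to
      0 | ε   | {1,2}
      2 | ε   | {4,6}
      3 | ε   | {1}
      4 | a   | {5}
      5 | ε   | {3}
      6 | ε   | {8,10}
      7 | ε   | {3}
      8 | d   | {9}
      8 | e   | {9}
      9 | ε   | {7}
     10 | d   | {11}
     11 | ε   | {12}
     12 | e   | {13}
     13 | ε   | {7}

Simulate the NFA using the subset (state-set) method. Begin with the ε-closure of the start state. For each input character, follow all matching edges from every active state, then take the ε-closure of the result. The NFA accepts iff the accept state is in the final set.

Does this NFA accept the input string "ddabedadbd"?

initial (ε-close {0}): {0,1,2,4,6,8,10}
'd' @ 1: {1,3,7,9,11,12}  ✓accept
'd' @ 2: {}  — dead — no transitions
rest 'abedadbd' ignored (set empty)
final: {}; accept 1 not in set

Answer: REJECT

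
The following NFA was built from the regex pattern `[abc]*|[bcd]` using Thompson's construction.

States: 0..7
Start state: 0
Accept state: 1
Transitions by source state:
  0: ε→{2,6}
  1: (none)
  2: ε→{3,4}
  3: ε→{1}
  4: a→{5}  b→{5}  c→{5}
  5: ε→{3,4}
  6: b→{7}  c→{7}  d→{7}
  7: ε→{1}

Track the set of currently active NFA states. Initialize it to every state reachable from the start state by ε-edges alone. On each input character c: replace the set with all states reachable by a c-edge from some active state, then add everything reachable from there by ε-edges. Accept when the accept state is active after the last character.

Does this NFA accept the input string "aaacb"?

Answer: ACCEPT

Trace:
start: ε-closure({0}) = {0,1,2,3,4,6}
'a' @ 1: {1,3,4,5}  ✓accept
'a' @ 2: {1,3,4,5}  ✓accept
'a' @ 3: {1,3,4,5}  ✓accept
'c' @ 4: {1,3,4,5}  ✓accept
'b' @ 5: {1,3,4,5}  ✓accept
after full input: {1,3,4,5}  (accept=1 in)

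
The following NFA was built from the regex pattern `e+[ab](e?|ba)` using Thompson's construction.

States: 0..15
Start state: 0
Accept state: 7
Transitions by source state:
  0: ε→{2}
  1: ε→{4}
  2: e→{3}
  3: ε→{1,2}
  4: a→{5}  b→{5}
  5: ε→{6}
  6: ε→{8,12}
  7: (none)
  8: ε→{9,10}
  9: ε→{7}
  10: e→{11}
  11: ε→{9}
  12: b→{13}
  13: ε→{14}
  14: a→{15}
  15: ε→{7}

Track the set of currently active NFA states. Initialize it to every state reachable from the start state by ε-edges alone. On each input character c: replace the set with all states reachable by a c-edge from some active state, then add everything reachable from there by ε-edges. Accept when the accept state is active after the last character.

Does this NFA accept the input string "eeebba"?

Answer: ACCEPT

Steps:
start: ε-closure({0}) = {0,2}
'e' @ 1: {1,2,3,4}
'e' @ 2: {1,2,3,4}
'e' @ 3: {1,2,3,4}
'b' @ 4: {5,6,7,8,9,10,12}  [accepting]
'b' @ 5: {13,14}
'a' @ 6: {7,15}  [accepting]
after full input: {7,15}  (accept=7 in)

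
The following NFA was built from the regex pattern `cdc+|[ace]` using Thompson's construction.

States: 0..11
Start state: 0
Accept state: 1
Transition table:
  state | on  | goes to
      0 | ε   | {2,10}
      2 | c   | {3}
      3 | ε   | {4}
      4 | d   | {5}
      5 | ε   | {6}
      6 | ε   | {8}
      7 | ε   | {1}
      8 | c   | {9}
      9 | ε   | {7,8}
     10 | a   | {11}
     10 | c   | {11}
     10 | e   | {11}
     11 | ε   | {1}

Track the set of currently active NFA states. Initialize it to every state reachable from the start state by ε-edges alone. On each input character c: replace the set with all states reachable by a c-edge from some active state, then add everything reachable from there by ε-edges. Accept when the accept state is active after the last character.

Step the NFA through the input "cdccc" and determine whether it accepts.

Answer: ACCEPT

Derivation:
start: ε-closure({0}) = {0,2,10}
'c' @ 1: {1,3,4,11}  [accepting]
'd' @ 2: {5,6,8}
'c' @ 3: {1,7,8,9}  [accepting]
'c' @ 4: {1,7,8,9}  [accepting]
'c' @ 5: {1,7,8,9}  [accepting]
end set {1,7,8,9} — state 1 in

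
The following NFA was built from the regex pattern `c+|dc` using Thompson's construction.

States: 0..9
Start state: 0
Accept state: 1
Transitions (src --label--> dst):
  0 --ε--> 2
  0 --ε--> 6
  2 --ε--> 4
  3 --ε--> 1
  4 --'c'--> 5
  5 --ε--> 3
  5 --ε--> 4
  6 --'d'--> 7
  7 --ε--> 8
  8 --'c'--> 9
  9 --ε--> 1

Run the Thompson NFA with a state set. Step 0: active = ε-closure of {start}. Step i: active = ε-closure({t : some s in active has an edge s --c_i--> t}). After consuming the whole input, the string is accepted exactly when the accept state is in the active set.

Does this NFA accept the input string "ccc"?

Answer: ACCEPT

Trace:
S₀ = ε-closure({0}) = {0,2,4,6}
'c' @ 1: {1,3,4,5}  [accepting]
'c' @ 2: {1,3,4,5}  [accepting]
'c' @ 3: {1,3,4,5}  [accepting]
end set {1,3,4,5} — state 1 in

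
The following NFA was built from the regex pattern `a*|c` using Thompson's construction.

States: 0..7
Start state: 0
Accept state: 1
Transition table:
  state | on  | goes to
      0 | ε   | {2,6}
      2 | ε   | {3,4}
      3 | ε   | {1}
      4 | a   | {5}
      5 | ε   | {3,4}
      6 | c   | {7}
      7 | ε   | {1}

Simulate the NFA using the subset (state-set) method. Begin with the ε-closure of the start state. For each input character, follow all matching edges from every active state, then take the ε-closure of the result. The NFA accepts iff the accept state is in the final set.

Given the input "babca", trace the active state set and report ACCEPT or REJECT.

initial (ε-close {0}): {0,1,2,3,4,6}
'b' @ 1: {}  — dead — no transitions
rest 'abca' ignored (set empty)
after full input: {}  (accept=1 not in)

Answer: REJECT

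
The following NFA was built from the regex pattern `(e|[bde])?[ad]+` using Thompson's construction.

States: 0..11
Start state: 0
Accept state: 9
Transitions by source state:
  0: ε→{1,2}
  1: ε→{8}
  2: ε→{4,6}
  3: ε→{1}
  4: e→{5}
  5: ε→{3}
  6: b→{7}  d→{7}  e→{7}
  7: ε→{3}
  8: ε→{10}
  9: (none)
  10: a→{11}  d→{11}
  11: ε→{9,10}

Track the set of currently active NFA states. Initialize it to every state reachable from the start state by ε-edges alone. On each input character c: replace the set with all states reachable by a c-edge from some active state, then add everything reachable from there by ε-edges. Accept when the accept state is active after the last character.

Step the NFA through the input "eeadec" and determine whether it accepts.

Answer: REJECT

Steps:
S₀ = ε-closure({0}) = {0,1,2,4,6,8,10}
'e' @ 1: {1,3,5,7,8,10}
'e' @ 2: {}  — no active states
rest 'adec' ignored (set empty)
after full input: {}  (accept=9 not in)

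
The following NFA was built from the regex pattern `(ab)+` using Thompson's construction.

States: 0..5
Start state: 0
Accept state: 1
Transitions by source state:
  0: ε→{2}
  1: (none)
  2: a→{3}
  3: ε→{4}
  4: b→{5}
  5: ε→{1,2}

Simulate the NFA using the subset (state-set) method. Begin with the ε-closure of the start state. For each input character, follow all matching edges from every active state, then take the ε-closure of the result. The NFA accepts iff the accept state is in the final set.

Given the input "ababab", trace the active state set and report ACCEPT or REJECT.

S₀ = ε-closure({0}) = {0,2}
'a' @ 1: {3,4}
'b' @ 2: {1,2,5}  (accept∈set)
'a' @ 3: {3,4}
'b' @ 4: {1,2,5}  (accept∈set)
'a' @ 5: {3,4}
'b' @ 6: {1,2,5}  (accept∈set)
after full input: {1,2,5}  (accept=1 in)

Answer: ACCEPT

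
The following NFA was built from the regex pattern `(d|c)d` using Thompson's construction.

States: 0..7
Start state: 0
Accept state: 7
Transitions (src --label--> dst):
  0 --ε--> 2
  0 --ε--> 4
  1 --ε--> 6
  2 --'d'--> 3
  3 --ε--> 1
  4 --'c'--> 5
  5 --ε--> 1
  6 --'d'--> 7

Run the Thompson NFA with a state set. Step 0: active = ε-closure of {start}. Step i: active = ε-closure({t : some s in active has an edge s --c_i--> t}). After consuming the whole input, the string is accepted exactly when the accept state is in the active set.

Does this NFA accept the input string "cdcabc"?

initial (ε-close {0}): {0,2,4}
'c' @ 1: {1,5,6}
'd' @ 2: {7}  ✓accept
'c' @ 3: {}  — dead — no transitions
rest 'abc' ignored (set empty)
final: {}; accept 7 not in set

Answer: REJECT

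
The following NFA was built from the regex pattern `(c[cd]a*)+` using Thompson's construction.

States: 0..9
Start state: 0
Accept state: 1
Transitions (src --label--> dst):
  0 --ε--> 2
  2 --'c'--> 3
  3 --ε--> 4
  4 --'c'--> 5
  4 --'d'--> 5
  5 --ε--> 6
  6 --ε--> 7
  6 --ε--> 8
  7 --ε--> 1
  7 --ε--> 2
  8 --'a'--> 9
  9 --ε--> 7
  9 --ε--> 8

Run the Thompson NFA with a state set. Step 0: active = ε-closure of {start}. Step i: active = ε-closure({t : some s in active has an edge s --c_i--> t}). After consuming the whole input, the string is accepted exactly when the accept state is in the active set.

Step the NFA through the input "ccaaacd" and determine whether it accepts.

Answer: ACCEPT

Derivation:
start: ε-closure({0}) = {0,2}
'c' @ 1: {3,4}
'c' @ 2: {1,2,5,6,7,8}  ✓accept
'a' @ 3: {1,2,7,8,9}  ✓accept
'a' @ 4: {1,2,7,8,9}  ✓accept
'a' @ 5: {1,2,7,8,9}  ✓accept
'c' @ 6: {3,4}
'd' @ 7: {1,2,5,6,7,8}  ✓accept
after full input: {1,2,5,6,7,8}  (accept=1 in)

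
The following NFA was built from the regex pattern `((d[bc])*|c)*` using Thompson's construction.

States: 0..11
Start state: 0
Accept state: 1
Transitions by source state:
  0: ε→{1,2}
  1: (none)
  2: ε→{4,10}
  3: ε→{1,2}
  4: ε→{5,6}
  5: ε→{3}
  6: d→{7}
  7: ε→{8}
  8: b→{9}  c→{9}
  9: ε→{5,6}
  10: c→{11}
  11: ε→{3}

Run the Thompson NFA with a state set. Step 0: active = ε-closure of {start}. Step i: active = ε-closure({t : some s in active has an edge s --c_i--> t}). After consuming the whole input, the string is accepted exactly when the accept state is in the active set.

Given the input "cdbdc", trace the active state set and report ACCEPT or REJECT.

Answer: ACCEPT

Trace:
initial (ε-close {0}): {0,1,2,3,4,5,6,10}
'c' @ 1: {1,2,3,4,5,6,10,11}  ✓accept
'd' @ 2: {7,8}
'b' @ 3: {1,2,3,4,5,6,9,10}  ✓accept
'd' @ 4: {7,8}
'c' @ 5: {1,2,3,4,5,6,9,10}  ✓accept
final: {1,2,3,4,5,6,9,10}; accept 1 in set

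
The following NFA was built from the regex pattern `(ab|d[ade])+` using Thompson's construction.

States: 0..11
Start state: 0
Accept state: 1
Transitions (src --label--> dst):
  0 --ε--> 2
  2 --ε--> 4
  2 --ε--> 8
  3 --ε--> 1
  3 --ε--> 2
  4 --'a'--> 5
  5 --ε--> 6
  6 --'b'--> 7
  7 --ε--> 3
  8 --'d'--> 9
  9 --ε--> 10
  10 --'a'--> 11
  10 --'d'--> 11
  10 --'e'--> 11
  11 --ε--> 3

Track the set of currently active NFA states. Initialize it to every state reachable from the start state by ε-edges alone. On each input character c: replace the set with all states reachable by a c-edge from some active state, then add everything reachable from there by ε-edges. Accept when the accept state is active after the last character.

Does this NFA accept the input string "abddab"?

Answer: ACCEPT

Trace:
S₀ = ε-closure({0}) = {0,2,4,8}
'a' @ 1: {5,6}
'b' @ 2: {1,2,3,4,7,8}  (accept∈set)
'd' @ 3: {9,10}
'd' @ 4: {1,2,3,4,8,11}  (accept∈set)
'a' @ 5: {5,6}
'b' @ 6: {1,2,3,4,7,8}  (accept∈set)
end set {1,2,3,4,7,8} — state 1 in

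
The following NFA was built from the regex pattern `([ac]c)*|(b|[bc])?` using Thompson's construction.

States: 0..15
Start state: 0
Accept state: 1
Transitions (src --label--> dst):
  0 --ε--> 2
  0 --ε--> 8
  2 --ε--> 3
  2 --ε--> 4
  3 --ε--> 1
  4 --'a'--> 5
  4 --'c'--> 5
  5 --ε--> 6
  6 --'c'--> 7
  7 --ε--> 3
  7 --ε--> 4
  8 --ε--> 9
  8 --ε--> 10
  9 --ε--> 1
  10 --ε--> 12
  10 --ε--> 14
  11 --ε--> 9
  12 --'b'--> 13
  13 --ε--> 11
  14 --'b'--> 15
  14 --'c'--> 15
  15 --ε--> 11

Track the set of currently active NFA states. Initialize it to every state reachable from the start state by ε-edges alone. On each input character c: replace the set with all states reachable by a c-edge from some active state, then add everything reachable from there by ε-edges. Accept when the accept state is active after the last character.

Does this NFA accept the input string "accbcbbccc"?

start: ε-closure({0}) = {0,1,2,3,4,8,9,10,12,14}
'a' @ 1: {5,6}
'c' @ 2: {1,3,4,7}  ✓accept
'c' @ 3: {5,6}
'b' @ 4: {}  — state set empty
rest 'cbbccc' ignored (set empty)
final: {}; accept 1 not in set

Answer: REJECT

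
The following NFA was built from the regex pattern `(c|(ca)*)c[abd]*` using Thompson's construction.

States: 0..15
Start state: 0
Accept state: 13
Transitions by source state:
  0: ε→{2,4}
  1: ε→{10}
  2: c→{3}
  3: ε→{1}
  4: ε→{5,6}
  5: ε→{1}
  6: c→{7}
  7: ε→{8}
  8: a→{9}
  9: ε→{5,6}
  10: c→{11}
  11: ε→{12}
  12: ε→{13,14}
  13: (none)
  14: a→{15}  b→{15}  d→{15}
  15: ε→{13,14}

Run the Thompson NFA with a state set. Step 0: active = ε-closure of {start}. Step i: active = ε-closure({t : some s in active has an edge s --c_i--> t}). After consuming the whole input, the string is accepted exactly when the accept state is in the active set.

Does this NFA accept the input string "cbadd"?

S₀ = ε-closure({0}) = {0,1,2,4,5,6,10}
'c' @ 1: {1,3,7,8,10,11,12,13,14}  [accepting]
'b' @ 2: {13,14,15}  [accepting]
'a' @ 3: {13,14,15}  [accepting]
'd' @ 4: {13,14,15}  [accepting]
'd' @ 5: {13,14,15}  [accepting]
after full input: {13,14,15}  (accept=13 in)

Answer: ACCEPT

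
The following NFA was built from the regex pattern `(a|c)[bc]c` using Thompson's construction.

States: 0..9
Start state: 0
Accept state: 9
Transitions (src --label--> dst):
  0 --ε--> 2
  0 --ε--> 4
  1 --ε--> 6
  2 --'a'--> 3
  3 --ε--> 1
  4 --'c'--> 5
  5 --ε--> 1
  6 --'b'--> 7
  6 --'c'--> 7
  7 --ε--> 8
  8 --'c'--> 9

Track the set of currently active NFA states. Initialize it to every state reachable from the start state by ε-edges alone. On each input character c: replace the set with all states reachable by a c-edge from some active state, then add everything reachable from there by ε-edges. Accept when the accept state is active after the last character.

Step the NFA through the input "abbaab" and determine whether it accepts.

Answer: REJECT

Derivation:
initial (ε-close {0}): {0,2,4}
'a' @ 1: {1,3,6}
'b' @ 2: {7,8}
'b' @ 3: {}  — no active states
rest 'aab' ignored (set empty)
after full input: {}  (accept=9 not in)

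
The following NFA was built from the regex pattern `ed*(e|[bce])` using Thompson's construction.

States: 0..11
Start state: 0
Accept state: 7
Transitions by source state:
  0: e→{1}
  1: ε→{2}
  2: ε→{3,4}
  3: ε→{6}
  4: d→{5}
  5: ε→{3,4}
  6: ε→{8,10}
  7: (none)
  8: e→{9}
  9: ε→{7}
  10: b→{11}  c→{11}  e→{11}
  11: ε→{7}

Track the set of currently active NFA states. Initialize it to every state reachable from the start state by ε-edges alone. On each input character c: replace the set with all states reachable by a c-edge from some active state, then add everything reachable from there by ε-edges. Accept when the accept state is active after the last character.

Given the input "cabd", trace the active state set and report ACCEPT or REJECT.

Answer: REJECT

Derivation:
S₀ = ε-closure({0}) = {0}
'c' @ 1: {}  — state set empty
rest 'abd' ignored (set empty)
after full input: {}  (accept=7 not in)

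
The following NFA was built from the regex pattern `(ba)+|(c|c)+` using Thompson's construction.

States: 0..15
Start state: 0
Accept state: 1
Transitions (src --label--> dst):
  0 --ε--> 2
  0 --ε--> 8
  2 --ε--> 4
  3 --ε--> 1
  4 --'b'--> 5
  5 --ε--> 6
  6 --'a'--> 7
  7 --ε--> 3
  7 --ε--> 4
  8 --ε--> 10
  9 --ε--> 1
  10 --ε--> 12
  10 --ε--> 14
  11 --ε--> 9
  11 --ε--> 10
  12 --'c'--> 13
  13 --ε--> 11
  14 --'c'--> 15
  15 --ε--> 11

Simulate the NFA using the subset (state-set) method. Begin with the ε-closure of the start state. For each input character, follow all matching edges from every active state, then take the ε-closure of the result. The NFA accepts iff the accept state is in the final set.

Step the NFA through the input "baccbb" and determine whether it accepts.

initial (ε-close {0}): {0,2,4,8,10,12,14}
'b' @ 1: {5,6}
'a' @ 2: {1,3,4,7}  [accepting]
'c' @ 3: {}  — dead — no transitions
rest 'cbb' ignored (set empty)
final: {}; accept 1 not in set

Answer: REJECT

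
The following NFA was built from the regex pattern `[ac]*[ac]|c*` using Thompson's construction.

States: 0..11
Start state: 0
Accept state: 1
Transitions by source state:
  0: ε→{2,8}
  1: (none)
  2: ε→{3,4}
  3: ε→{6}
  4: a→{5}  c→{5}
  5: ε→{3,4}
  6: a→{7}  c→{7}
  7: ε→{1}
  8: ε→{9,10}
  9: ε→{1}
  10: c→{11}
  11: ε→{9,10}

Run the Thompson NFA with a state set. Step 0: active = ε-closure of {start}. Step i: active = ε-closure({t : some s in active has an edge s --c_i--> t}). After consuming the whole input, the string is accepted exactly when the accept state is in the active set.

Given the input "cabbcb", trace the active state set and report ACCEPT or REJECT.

Answer: REJECT

Steps:
start: ε-closure({0}) = {0,1,2,3,4,6,8,9,10}
'c' @ 1: {1,3,4,5,6,7,9,10,11}  [accepting]
'a' @ 2: {1,3,4,5,6,7}  [accepting]
'b' @ 3: {}  — no active states
rest 'bcb' ignored (set empty)
after full input: {}  (accept=1 not in)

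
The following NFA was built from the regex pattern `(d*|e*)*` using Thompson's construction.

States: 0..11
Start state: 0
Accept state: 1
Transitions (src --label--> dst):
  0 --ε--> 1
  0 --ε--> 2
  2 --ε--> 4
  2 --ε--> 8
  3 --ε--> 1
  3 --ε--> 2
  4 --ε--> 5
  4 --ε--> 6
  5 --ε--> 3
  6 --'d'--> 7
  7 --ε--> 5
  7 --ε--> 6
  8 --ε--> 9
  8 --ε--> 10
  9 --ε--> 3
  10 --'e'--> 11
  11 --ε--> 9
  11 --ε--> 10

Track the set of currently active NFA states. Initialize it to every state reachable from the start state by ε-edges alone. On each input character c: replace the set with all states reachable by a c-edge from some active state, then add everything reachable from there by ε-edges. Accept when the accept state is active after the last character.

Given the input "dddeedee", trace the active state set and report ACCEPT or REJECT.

start: ε-closure({0}) = {0,1,2,3,4,5,6,8,9,10}
'd' @ 1: {1,2,3,4,5,6,7,8,9,10}  ✓accept
'd' @ 2: {1,2,3,4,5,6,7,8,9,10}  ✓accept
'd' @ 3: {1,2,3,4,5,6,7,8,9,10}  ✓accept
'e' @ 4: {1,2,3,4,5,6,8,9,10,11}  ✓accept
'e' @ 5: {1,2,3,4,5,6,8,9,10,11}  ✓accept
'd' @ 6: {1,2,3,4,5,6,7,8,9,10}  ✓accept
'e' @ 7: {1,2,3,4,5,6,8,9,10,11}  ✓accept
'e' @ 8: {1,2,3,4,5,6,8,9,10,11}  ✓accept
after full input: {1,2,3,4,5,6,8,9,10,11}  (accept=1 in)

Answer: ACCEPT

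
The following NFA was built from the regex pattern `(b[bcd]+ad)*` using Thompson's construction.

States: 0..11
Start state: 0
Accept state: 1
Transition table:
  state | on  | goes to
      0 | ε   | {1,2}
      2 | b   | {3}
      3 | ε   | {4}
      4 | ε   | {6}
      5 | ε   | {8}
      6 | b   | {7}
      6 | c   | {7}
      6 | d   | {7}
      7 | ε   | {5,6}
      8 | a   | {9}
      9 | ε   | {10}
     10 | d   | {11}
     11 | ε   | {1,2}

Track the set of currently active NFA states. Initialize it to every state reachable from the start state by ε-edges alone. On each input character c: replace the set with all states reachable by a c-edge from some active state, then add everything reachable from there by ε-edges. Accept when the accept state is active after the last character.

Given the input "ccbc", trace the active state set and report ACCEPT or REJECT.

Answer: REJECT

Derivation:
initial (ε-close {0}): {0,1,2}
'c' @ 1: {}  — no active states
rest 'cbc' ignored (set empty)
final: {}; accept 1 not in set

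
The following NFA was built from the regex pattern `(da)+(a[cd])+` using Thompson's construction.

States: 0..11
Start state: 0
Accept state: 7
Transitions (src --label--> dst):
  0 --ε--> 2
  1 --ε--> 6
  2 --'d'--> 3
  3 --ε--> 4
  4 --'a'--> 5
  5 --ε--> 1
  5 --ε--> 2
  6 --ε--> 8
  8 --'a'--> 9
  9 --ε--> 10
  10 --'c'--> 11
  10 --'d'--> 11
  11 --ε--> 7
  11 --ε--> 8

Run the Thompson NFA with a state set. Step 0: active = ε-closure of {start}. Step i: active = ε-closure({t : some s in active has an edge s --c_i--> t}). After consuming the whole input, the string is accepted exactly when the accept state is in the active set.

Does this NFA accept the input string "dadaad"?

Answer: ACCEPT

Steps:
initial (ε-close {0}): {0,2}
'd' @ 1: {3,4}
'a' @ 2: {1,2,5,6,8}
'd' @ 3: {3,4}
'a' @ 4: {1,2,5,6,8}
'a' @ 5: {9,10}
'd' @ 6: {7,8,11}  ✓accept
end set {7,8,11} — state 7 in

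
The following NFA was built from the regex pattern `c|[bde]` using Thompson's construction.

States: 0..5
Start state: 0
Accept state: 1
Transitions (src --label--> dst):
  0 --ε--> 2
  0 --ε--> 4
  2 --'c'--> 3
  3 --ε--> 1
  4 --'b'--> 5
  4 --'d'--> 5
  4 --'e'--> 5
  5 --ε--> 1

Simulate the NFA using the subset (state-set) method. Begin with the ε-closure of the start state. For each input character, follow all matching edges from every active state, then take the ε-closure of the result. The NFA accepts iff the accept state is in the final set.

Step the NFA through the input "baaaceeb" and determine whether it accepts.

Answer: REJECT

Trace:
start: ε-closure({0}) = {0,2,4}
'b' @ 1: {1,5}  [accepting]
'a' @ 2: {}  — state set empty
rest 'aaceeb' ignored (set empty)
final: {}; accept 1 not in set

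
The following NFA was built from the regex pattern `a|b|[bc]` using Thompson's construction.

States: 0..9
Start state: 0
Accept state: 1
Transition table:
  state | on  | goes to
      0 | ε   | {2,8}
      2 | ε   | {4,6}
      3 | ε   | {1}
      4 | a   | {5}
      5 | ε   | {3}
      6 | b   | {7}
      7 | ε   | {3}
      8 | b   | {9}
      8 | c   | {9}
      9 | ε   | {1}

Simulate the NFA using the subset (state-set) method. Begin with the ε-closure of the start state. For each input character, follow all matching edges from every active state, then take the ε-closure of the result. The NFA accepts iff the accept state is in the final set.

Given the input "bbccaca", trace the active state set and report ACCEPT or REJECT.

Answer: REJECT

Trace:
S₀ = ε-closure({0}) = {0,2,4,6,8}
'b' @ 1: {1,3,7,9}  ✓accept
'b' @ 2: {}  — state set empty
rest 'ccaca' ignored (set empty)
end set {} — state 1 not in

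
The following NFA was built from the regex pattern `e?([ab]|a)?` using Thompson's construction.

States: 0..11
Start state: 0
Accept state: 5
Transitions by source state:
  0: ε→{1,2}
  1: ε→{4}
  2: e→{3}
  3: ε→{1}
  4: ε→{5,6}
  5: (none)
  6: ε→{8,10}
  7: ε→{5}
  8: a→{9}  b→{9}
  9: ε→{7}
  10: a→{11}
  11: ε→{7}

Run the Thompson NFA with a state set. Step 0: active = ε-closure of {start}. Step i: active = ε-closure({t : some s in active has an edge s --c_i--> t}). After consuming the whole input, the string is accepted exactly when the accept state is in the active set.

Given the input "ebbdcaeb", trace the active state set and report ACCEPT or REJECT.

Answer: REJECT

Derivation:
start: ε-closure({0}) = {0,1,2,4,5,6,8,10}
'e' @ 1: {1,3,4,5,6,8,10}  [accepting]
'b' @ 2: {5,7,9}  [accepting]
'b' @ 3: {}  — state set empty
rest 'dcaeb' ignored (set empty)
end set {} — state 5 not in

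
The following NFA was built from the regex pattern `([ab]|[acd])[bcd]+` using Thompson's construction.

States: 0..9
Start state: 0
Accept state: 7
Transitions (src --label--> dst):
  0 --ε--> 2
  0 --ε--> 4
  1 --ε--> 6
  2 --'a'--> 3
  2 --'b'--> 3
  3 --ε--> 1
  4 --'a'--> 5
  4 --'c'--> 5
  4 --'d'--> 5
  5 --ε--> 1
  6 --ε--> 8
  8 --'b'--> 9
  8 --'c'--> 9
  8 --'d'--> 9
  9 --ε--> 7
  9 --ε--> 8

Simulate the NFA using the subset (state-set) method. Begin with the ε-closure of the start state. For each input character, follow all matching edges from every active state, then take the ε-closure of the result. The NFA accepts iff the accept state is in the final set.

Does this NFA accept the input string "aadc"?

Answer: REJECT

Derivation:
start: ε-closure({0}) = {0,2,4}
'a' @ 1: {1,3,5,6,8}
'a' @ 2: {}  — no active states
rest 'dc' ignored (set empty)
end set {} — state 7 not in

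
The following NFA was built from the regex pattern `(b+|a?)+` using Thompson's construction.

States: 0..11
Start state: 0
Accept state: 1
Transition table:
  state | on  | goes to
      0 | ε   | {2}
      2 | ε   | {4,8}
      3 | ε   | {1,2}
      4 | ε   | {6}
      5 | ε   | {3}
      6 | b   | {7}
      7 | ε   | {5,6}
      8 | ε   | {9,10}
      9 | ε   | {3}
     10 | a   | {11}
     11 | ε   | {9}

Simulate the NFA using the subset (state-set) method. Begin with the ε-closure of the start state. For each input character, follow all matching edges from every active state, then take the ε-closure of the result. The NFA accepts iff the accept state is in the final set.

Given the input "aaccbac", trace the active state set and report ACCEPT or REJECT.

Answer: REJECT

Steps:
S₀ = ε-closure({0}) = {0,1,2,3,4,6,8,9,10}
'a' @ 1: {1,2,3,4,6,8,9,10,11}  (accept∈set)
'a' @ 2: {1,2,3,4,6,8,9,10,11}  (accept∈set)
'c' @ 3: {}  — no active states
rest 'cbac' ignored (set empty)
end set {} — state 1 not in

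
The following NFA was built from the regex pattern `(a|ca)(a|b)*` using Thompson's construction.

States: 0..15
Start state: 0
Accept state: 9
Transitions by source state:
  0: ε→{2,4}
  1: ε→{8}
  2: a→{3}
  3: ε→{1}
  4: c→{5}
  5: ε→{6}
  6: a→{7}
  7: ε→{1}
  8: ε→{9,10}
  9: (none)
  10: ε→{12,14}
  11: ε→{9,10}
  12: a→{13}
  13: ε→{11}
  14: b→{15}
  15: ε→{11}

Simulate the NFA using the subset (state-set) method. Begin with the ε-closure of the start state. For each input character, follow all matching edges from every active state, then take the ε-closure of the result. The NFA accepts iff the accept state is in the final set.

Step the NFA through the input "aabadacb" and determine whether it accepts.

Answer: REJECT

Derivation:
S₀ = ε-closure({0}) = {0,2,4}
'a' @ 1: {1,3,8,9,10,12,14}  (accept∈set)
'a' @ 2: {9,10,11,12,13,14}  (accept∈set)
'b' @ 3: {9,10,11,12,14,15}  (accept∈set)
'a' @ 4: {9,10,11,12,13,14}  (accept∈set)
'd' @ 5: {}  — state set empty
rest 'acb' ignored (set empty)
final: {}; accept 9 not in set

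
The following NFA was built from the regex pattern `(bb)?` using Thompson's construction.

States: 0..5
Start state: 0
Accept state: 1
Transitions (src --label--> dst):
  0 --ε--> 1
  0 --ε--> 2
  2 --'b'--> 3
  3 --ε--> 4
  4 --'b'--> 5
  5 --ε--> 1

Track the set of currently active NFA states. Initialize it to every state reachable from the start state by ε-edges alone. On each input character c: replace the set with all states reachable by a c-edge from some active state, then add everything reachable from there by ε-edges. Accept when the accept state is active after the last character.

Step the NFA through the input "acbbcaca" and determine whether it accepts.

start: ε-closure({0}) = {0,1,2}
'a' @ 1: {}  — no active states
rest 'cbbcaca' ignored (set empty)
final: {}; accept 1 not in set

Answer: REJECT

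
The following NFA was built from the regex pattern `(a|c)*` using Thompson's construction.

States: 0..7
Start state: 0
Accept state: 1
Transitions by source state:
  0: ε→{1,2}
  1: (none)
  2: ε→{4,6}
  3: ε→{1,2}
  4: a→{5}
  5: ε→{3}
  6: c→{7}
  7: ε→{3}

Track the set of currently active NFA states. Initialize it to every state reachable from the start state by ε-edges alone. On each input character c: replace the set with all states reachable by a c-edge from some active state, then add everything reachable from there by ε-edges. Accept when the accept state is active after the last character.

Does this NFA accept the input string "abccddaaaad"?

Answer: REJECT

Trace:
S₀ = ε-closure({0}) = {0,1,2,4,6}
'a' @ 1: {1,2,3,4,5,6}  [accepting]
'b' @ 2: {}  — dead — no transitions
rest 'ccddaaaad' ignored (set empty)
after full input: {}  (accept=1 not in)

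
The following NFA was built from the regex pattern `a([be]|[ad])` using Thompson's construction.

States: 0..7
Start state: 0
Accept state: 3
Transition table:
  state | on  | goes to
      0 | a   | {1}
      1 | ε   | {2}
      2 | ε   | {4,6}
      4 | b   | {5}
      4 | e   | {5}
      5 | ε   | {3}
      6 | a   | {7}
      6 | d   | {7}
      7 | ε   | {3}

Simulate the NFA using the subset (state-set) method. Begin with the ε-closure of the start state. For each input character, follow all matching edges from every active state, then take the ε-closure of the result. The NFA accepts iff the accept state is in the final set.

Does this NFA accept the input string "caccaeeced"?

Answer: REJECT

Trace:
initial (ε-close {0}): {0}
'c' @ 1: {}  — no active states
rest 'accaeeced' ignored (set empty)
after full input: {}  (accept=3 not in)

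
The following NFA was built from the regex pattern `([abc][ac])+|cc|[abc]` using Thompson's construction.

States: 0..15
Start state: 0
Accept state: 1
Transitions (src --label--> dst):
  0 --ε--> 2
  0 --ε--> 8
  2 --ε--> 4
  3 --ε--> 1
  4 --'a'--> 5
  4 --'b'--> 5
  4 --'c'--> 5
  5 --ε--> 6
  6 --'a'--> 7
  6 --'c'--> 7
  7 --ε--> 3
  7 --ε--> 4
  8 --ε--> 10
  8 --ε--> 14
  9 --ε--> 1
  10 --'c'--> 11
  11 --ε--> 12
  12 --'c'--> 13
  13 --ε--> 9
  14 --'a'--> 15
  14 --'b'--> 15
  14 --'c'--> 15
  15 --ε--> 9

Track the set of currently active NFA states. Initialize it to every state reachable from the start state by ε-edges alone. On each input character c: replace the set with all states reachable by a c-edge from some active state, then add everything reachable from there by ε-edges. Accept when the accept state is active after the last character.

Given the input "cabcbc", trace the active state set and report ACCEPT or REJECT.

Answer: ACCEPT

Derivation:
S₀ = ε-closure({0}) = {0,2,4,8,10,14}
'c' @ 1: {1,5,6,9,11,12,15}  [accepting]
'a' @ 2: {1,3,4,7}  [accepting]
'b' @ 3: {5,6}
'c' @ 4: {1,3,4,7}  [accepting]
'b' @ 5: {5,6}
'c' @ 6: {1,3,4,7}  [accepting]
after full input: {1,3,4,7}  (accept=1 in)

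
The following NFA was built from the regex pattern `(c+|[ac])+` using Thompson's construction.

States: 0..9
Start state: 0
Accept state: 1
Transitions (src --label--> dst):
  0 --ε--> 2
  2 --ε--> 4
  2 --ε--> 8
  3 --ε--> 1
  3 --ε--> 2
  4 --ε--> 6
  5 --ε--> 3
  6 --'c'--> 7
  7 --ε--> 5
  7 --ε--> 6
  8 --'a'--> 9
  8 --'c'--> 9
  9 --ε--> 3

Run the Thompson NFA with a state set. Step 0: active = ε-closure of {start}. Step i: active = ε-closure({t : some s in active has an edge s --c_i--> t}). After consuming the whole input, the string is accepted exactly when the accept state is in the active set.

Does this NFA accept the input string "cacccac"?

Answer: ACCEPT

Steps:
initial (ε-close {0}): {0,2,4,6,8}
'c' @ 1: {1,2,3,4,5,6,7,8,9}  ✓accept
'a' @ 2: {1,2,3,4,6,8,9}  ✓accept
'c' @ 3: {1,2,3,4,5,6,7,8,9}  ✓accept
'c' @ 4: {1,2,3,4,5,6,7,8,9}  ✓accept
'c' @ 5: {1,2,3,4,5,6,7,8,9}  ✓accept
'a' @ 6: {1,2,3,4,6,8,9}  ✓accept
'c' @ 7: {1,2,3,4,5,6,7,8,9}  ✓accept
after full input: {1,2,3,4,5,6,7,8,9}  (accept=1 in)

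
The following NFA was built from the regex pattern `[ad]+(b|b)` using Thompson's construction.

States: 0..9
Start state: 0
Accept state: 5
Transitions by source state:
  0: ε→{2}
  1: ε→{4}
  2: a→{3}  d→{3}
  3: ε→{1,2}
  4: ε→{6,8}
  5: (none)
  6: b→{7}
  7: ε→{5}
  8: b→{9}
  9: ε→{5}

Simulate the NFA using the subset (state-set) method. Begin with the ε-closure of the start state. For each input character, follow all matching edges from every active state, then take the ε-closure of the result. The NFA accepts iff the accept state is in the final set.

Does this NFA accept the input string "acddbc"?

Answer: REJECT

Derivation:
start: ε-closure({0}) = {0,2}
'a' @ 1: {1,2,3,4,6,8}
'c' @ 2: {}  — state set empty
rest 'ddbc' ignored (set empty)
final: {}; accept 5 not in set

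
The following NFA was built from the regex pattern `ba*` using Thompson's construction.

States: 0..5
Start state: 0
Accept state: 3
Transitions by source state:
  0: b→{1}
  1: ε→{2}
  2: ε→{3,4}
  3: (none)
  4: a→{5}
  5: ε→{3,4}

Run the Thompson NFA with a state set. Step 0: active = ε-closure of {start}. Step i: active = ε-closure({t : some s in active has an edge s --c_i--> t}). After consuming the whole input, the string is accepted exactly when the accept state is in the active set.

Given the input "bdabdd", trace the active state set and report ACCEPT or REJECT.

start: ε-closure({0}) = {0}
'b' @ 1: {1,2,3,4}  (accept∈set)
'd' @ 2: {}  — no active states
rest 'abdd' ignored (set empty)
final: {}; accept 3 not in set

Answer: REJECT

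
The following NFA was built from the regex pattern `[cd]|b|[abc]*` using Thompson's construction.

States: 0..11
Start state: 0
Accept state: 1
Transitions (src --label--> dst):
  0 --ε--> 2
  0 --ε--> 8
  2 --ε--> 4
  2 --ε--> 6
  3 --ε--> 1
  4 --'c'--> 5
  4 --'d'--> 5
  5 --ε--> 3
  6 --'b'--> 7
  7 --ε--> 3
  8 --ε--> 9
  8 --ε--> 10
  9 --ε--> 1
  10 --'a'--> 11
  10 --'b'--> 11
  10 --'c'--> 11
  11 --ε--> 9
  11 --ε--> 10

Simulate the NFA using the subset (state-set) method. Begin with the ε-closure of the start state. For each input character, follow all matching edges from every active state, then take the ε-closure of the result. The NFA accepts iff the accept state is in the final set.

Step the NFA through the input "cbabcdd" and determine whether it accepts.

initial (ε-close {0}): {0,1,2,4,6,8,9,10}
'c' @ 1: {1,3,5,9,10,11}  ✓accept
'b' @ 2: {1,9,10,11}  ✓accept
'a' @ 3: {1,9,10,11}  ✓accept
'b' @ 4: {1,9,10,11}  ✓accept
'c' @ 5: {1,9,10,11}  ✓accept
'd' @ 6: {}  — no active states
rest 'd' ignored (set empty)
after full input: {}  (accept=1 not in)

Answer: REJECT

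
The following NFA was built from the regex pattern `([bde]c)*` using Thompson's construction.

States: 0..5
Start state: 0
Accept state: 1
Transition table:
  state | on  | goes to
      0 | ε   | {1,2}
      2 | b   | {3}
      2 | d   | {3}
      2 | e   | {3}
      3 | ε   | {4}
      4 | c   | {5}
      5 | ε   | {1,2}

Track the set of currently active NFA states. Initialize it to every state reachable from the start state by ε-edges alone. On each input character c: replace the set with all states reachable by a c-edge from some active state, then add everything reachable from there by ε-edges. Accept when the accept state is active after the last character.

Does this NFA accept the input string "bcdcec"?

Answer: ACCEPT

Steps:
S₀ = ε-closure({0}) = {0,1,2}
'b' @ 1: {3,4}
'c' @ 2: {1,2,5}  (accept∈set)
'd' @ 3: {3,4}
'c' @ 4: {1,2,5}  (accept∈set)
'e' @ 5: {3,4}
'c' @ 6: {1,2,5}  (accept∈set)
final: {1,2,5}; accept 1 in set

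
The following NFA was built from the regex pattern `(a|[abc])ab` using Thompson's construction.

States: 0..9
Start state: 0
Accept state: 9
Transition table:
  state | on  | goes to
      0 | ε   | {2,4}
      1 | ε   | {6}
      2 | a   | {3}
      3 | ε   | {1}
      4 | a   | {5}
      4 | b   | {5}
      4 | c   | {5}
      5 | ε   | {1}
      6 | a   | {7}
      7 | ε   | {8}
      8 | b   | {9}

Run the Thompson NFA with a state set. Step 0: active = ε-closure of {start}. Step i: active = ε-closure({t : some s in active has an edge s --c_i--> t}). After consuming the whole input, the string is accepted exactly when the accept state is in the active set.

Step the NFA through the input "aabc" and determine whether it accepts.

initial (ε-close {0}): {0,2,4}
'a' @ 1: {1,3,5,6}
'a' @ 2: {7,8}
'b' @ 3: {9}  [accepting]
'c' @ 4: {}  — dead — no transitions
after full input: {}  (accept=9 not in)

Answer: REJECT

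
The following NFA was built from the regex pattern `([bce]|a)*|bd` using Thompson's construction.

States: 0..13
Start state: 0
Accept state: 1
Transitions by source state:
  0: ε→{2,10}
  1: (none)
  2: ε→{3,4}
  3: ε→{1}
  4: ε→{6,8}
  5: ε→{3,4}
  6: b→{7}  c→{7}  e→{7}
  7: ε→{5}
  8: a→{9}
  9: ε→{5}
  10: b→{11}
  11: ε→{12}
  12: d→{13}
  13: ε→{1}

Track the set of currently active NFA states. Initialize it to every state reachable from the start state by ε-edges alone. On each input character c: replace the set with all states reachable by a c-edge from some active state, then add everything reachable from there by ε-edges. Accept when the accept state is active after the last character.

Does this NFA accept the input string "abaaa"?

S₀ = ε-closure({0}) = {0,1,2,3,4,6,8,10}
'a' @ 1: {1,3,4,5,6,8,9}  [accepting]
'b' @ 2: {1,3,4,5,6,7,8}  [accepting]
'a' @ 3: {1,3,4,5,6,8,9}  [accepting]
'a' @ 4: {1,3,4,5,6,8,9}  [accepting]
'a' @ 5: {1,3,4,5,6,8,9}  [accepting]
after full input: {1,3,4,5,6,8,9}  (accept=1 in)

Answer: ACCEPT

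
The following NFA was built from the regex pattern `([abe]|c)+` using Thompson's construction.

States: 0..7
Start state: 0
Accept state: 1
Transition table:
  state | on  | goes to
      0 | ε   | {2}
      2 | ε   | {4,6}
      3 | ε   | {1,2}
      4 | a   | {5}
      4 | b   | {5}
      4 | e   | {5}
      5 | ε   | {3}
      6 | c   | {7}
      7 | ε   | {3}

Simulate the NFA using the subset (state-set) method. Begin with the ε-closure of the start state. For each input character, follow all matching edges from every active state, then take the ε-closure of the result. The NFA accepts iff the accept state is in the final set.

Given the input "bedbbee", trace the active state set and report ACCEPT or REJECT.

Answer: REJECT

Derivation:
start: ε-closure({0}) = {0,2,4,6}
'b' @ 1: {1,2,3,4,5,6}  ✓accept
'e' @ 2: {1,2,3,4,5,6}  ✓accept
'd' @ 3: {}  — state set empty
rest 'bbee' ignored (set empty)
after full input: {}  (accept=1 not in)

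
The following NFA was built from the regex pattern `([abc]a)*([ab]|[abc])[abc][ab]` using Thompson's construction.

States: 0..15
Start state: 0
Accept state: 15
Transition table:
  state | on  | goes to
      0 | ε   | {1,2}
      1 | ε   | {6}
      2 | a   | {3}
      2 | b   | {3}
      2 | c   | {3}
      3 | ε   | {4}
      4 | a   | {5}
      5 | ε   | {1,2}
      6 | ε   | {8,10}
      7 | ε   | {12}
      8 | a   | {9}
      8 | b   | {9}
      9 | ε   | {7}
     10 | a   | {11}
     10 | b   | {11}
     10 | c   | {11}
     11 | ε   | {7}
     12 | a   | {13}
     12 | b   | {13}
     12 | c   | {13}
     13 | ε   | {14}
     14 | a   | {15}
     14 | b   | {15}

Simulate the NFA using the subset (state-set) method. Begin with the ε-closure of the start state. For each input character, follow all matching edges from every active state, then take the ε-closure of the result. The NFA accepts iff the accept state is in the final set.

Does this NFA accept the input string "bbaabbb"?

Answer: REJECT

Steps:
start: ε-closure({0}) = {0,1,2,6,8,10}
'b' @ 1: {3,4,7,9,11,12}
'b' @ 2: {13,14}
'a' @ 3: {15}  (accept∈set)
'a' @ 4: {}  — state set empty
rest 'bbb' ignored (set empty)
final: {}; accept 15 not in set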